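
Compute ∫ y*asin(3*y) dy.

Use integration by parts with u = arcsin(3*y), dv = y dy.
Then du = 3/sqrt(-9*y**2 + 1) dy.

y**2*asin(3*y)/2 + y*sqrt(-9*y**2 + 1)/12 - asin(3*y)/36 + C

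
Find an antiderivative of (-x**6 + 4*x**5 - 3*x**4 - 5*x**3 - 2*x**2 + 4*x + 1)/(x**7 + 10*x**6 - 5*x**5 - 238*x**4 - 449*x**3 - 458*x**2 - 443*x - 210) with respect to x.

Factor the denominator: (x - 5)*(x + 1)**2*(x + 6)*(x + 7)*(x**2 + 1).
Partial-fraction decomposition: (53*x - 281)/(9620*(x**2 + 1)) - 19049/(2160*(x + 7)) + 7333/(925*(x + 6)) - 41/(600*(x + 1)) + 1/(45*(x + 1)**2) - 257/(5616*(x - 5)).
Integrate each term; A/(x−a) gives A·log|x−a|; the (Bx+D)/(x²+p²) term gives a log and an atan.

-257*log(x - 5)/5616 - 41*log(x + 1)/600 + 7333*log(x + 6)/925 - 19049*log(x + 7)/2160 + 53*log(x**2 + 1)/19240 - 281*atan(x)/9620 - 1/(45*x + 45) + C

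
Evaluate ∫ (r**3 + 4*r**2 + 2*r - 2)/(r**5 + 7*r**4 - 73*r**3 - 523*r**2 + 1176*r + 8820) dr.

551*log(r - 7)/4732 - 233*log(r - 5)/2904 + 19100*log(r + 6)/20449 - 163*log(r + 7)/168 + 86/(143*r + 858) + C

Factor the denominator: (r - 7)*(r - 5)*(r + 6)**2*(r + 7).
Partial-fraction decomposition: -163/(168*(r + 7)) + 19100/(20449*(r + 6)) - 86/(143*(r + 6)**2) - 233/(2904*(r - 5)) + 551/(4732*(r - 7)).
Integrate each term; A/(r−a) gives A·log|r−a|; A/(r−a)² gives −A/(r−a).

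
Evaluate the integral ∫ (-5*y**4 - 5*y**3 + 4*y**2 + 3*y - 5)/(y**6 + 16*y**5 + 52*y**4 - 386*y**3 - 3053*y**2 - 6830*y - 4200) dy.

-673*log(y - 6)/10010 + log(y + 1)/504 - 913*log(y + 4)/90 - 53*log(y + 5)/88 + 1265*log(y + 7)/117 - 55/(2*y + 10) + C

Factor the denominator: (y - 6)*(y + 1)*(y + 4)*(y + 5)**2*(y + 7).
Partial-fraction decomposition: 1265/(117*(y + 7)) - 53/(88*(y + 5)) + 55/(2*(y + 5)**2) - 913/(90*(y + 4)) + 1/(504*(y + 1)) - 673/(10010*(y - 6)).
Integrate each term; A/(y−a) gives A·log|y−a|; A/(y−a)² gives −A/(y−a).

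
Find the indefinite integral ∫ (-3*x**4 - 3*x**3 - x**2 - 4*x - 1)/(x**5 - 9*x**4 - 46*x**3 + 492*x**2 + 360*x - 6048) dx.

-8310*log(x - 7)/143 + 401173*log(x - 6)/7200 + 577*log(x + 4)/2200 - 3253*log(x + 6)/3744 - 4597/(120*x - 720) + C

Factor the denominator: (x - 7)*(x - 6)**2*(x + 4)*(x + 6).
Partial-fraction decomposition: -3253/(3744*(x + 6)) + 577/(2200*(x + 4)) + 401173/(7200*(x - 6)) + 4597/(120*(x - 6)**2) - 8310/(143*(x - 7)).
Integrate each term; A/(x−a) gives A·log|x−a|; A/(x−a)² gives −A/(x−a).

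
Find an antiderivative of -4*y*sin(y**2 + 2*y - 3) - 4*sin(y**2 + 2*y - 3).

Let u = y**2 + 2*y - 3, so du = (2*y + 2) dy.
Rewriting, the integral becomes -2·∫ sin(u) du = -2·-cos(u).
Substituting back, u = y**2 + 2*y - 3.

2*cos(y**2 + 2*y - 3) + C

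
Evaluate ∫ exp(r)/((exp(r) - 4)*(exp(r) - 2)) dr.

log(exp(r) - 4)/2 - log(exp(r) - 2)/2 + C

Let u = e^r, du = e^r dr.
The integral becomes ∫ du/((u-4)(u-2)); decompose into partial fractions.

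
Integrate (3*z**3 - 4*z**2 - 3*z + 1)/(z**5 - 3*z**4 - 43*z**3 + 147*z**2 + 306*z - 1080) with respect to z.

Factor the denominator: (z - 5)*(z - 4)*(z - 3)*(z + 3)*(z + 6).
Partial-fraction decomposition: -773/(2970*(z + 6)) + 107/(1008*(z + 3)) + 37/(108*(z - 3)) - 117/(70*(z - 4)) + 261/(176*(z - 5)).
Integrate each term: A/(z−a) contributes A·log|z−a|.

261*log(z - 5)/176 - 117*log(z - 4)/70 + 37*log(z - 3)/108 + 107*log(z + 3)/1008 - 773*log(z + 6)/2970 + C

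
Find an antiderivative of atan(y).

y*atan(y) - log(y**2 + 1)/2 + C

Use integration by parts with u = arctan(y), dv = dy.
Then du = 1/(y**2 + 1) dy.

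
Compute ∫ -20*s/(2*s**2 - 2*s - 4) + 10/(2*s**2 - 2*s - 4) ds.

-5*log(2*s**2 - 2*s - 4) + C

Let u = 2*s**2 - 2*s - 4, so du = (4*s - 2) ds.
Rewriting, the integral becomes -5·∫ 1/u du = -5·log(u).
Substituting back, u = 2*s**2 - 2*s - 4.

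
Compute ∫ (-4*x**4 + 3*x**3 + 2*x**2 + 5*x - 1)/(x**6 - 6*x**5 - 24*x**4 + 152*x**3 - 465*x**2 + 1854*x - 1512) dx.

-8443*log(x - 7)/13572 + 781*log(x - 4)/2250 + log(x - 1)/252 + 5791*log(x + 6)/40950 + 2114*log(x**2 + 9)/32625 - 4117*atan(x/3)/65250 + C

Factor the denominator: (x - 7)*(x - 4)*(x - 1)*(x + 6)*(x**2 + 9).
Partial-fraction decomposition: (8456*x - 12351)/(65250*(x**2 + 9)) + 5791/(40950*(x + 6)) + 1/(252*(x - 1)) + 781/(2250*(x - 4)) - 8443/(13572*(x - 7)).
Integrate each term; A/(x−a) gives A·log|x−a|; the (Bx+D)/(x²+p²) term gives a log and an atan.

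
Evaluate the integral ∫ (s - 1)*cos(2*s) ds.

Use integration by parts with u = s - 1, dv = cos(2*s) ds, so v = sin(2*s)/2.
Apply parts 1 times (tabular method): alternate signs, differentiate u down to 0, integrate dv up.

s*sin(2*s)/2 - sin(2*s)/2 + cos(2*s)/4 + C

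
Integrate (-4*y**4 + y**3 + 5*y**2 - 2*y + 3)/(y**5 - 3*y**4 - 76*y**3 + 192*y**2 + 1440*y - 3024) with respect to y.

Factor the denominator: (y - 7)*(y - 6)*(y - 2)*(y + 6)**2.
Partial-fraction decomposition: -69931/(43264*(y + 6)) + 1735/(416*(y + 6)**2) - 37/(1280*(y - 2)) + 533/(64*(y - 6)) - 9027/(845*(y - 7)).
Integrate each term; A/(y−a) gives A·log|y−a|; A/(y−a)² gives −A/(y−a).

-9027*log(y - 7)/845 + 533*log(y - 6)/64 - 37*log(y - 2)/1280 - 69931*log(y + 6)/43264 - 1735/(416*y + 2496) + C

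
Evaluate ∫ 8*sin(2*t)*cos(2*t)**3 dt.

Let u = cos(2*t), so du = (-2*sin(2*t)) dt.
Rewriting, the integral becomes -4·∫ u^3 du = -4·u^4/4.
Substituting back, u = cos(2*t).

-cos(2*t)**4 + C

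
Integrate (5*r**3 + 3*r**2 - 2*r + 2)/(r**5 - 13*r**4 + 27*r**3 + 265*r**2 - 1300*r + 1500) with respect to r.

Factor the denominator: (r - 6)*(r - 5)**2*(r - 2)*(r + 5).
Partial-fraction decomposition: -269/(3850*(r + 5)) - 25/(126*(r - 2)) - 11927/(450*(r - 5)) - 346/(15*(r - 5)**2) + 589/(22*(r - 6)).
Integrate each term; A/(r−a) gives A·log|r−a|; A/(r−a)² gives −A/(r−a).

589*log(r - 6)/22 - 11927*log(r - 5)/450 - 25*log(r - 2)/126 - 269*log(r + 5)/3850 + 346/(15*r - 75) + C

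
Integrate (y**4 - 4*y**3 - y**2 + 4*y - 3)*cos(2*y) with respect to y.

y**4*sin(2*y)/2 - 2*y**3*sin(2*y) + y**3*cos(2*y) - 2*y**2*sin(2*y) - 3*y**2*cos(2*y) + 5*y*sin(2*y) - 2*y*cos(2*y) - sin(2*y)/2 + 5*cos(2*y)/2 + C

Use integration by parts with u = y**4 - 4*y**3 - y**2 + 4*y - 3, dv = cos(2*y) dy, so v = sin(2*y)/2.
Apply parts 4 times (tabular method): alternate signs, differentiate u down to 0, integrate dv up.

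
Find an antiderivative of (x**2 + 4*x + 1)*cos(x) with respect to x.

Use integration by parts with u = x**2 + 4*x + 1, dv = cos(x) dx, so v = sin(x).
Apply parts 2 times (tabular method): alternate signs, differentiate u down to 0, integrate dv up.

x**2*sin(x) + 4*x*sin(x) + 2*x*cos(x) - sin(x) + 4*cos(x) + C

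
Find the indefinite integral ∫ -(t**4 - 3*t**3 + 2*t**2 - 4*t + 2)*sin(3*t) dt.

t**4*cos(3*t)/3 - 4*t**3*sin(3*t)/9 - t**3*cos(3*t) + t**2*sin(3*t) + 2*t**2*cos(3*t)/9 - 4*t*sin(3*t)/27 - 2*t*cos(3*t)/3 + 2*sin(3*t)/9 + 50*cos(3*t)/81 + C

Use integration by parts with u = t**4 - 3*t**3 + 2*t**2 - 4*t + 2, dv = -sin(3*t) dt, so v = cos(3*t)/3.
Apply parts 4 times (tabular method): alternate signs, differentiate u down to 0, integrate dv up.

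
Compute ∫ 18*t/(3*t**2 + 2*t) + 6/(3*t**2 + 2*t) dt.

3*log(3*t**2 + 2*t) + C

Let u = 3*t**2 + 2*t, so du = (6*t + 2) dt.
Rewriting, the integral becomes 3·∫ 1/u du = 3·log(u).
Substituting back, u = 3*t**2 + 2*t.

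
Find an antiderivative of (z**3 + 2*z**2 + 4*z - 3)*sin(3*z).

-z**3*cos(3*z)/3 + z**2*sin(3*z)/3 - 2*z**2*cos(3*z)/3 + 4*z*sin(3*z)/9 - 10*z*cos(3*z)/9 + 10*sin(3*z)/27 + 31*cos(3*z)/27 + C

Use integration by parts with u = z**3 + 2*z**2 + 4*z - 3, dv = sin(3*z) dz, so v = -cos(3*z)/3.
Apply parts 3 times (tabular method): alternate signs, differentiate u down to 0, integrate dv up.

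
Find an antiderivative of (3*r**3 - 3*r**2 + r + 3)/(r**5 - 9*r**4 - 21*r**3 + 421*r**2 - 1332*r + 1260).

183*log(r - 6)/52 - 77*log(r - 5)/18 + log(r - 3) - 17*log(r - 2)/108 - 59*log(r + 7)/702 + C

Factor the denominator: (r - 6)*(r - 5)*(r - 3)*(r - 2)*(r + 7).
Partial-fraction decomposition: -59/(702*(r + 7)) - 17/(108*(r - 2)) + 1/(r - 3) - 77/(18*(r - 5)) + 183/(52*(r - 6)).
Integrate each term: A/(r−a) contributes A·log|r−a|.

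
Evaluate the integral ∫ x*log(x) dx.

x**2*log(x)/2 - x**2/4 + C

Use integration by parts with u = log(x), dv = x dx.
Then du = 1/x dx and v = x**2/2.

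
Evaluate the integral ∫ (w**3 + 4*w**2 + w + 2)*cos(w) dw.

Use integration by parts with u = w**3 + 4*w**2 + w + 2, dv = cos(w) dw, so v = sin(w).
Apply parts 3 times (tabular method): alternate signs, differentiate u down to 0, integrate dv up.

w**3*sin(w) + 4*w**2*sin(w) + 3*w**2*cos(w) - 5*w*sin(w) + 8*w*cos(w) - 6*sin(w) - 5*cos(w) + C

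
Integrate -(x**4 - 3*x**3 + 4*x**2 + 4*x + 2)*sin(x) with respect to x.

x**4*cos(x) - 4*x**3*sin(x) - 3*x**3*cos(x) + 9*x**2*sin(x) - 8*x**2*cos(x) + 16*x*sin(x) + 22*x*cos(x) - 22*sin(x) + 18*cos(x) + C

Use integration by parts with u = x**4 - 3*x**3 + 4*x**2 + 4*x + 2, dv = -sin(x) dx, so v = cos(x).
Apply parts 4 times (tabular method): alternate signs, differentiate u down to 0, integrate dv up.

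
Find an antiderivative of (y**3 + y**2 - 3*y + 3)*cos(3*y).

y**3*sin(3*y)/3 + y**2*sin(3*y)/3 + y**2*cos(3*y)/3 - 11*y*sin(3*y)/9 + 2*y*cos(3*y)/9 + 25*sin(3*y)/27 - 11*cos(3*y)/27 + C

Use integration by parts with u = y**3 + y**2 - 3*y + 3, dv = cos(3*y) dy, so v = sin(3*y)/3.
Apply parts 3 times (tabular method): alternate signs, differentiate u down to 0, integrate dv up.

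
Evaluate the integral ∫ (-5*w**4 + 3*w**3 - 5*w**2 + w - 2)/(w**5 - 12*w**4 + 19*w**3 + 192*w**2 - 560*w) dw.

Factor the denominator: w*(w - 7)*(w - 5)*(w - 4)*(w + 4).
Partial-fraction decomposition: -779/(1584*(w + 4)) - 583/(48*(w - 4)) + 1436/(45*(w - 5)) - 5608/(231*(w - 7)) + 1/(280*w).
Integrate each term: A/(w−a) contributes A·log|w−a|.

log(w)/280 - 5608*log(w - 7)/231 + 1436*log(w - 5)/45 - 583*log(w - 4)/48 - 779*log(w + 4)/1584 + C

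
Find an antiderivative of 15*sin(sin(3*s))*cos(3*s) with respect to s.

-5*cos(sin(3*s)) + C

Let u = sin(3*s), so du = (3*cos(3*s)) ds.
Rewriting, the integral becomes 5·∫ sin(u) du = 5·-cos(u).
Substituting back, u = sin(3*s).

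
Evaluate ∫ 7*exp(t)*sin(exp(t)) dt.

Let u = exp(t), so du = (exp(t)) dt.
Rewriting, the integral becomes 7·∫ sin(u) du = 7·-cos(u).
Substituting back, u = exp(t).

-7*cos(exp(t)) + C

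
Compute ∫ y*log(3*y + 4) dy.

y**2*log(3*y + 4)/2 - y**2/4 + 2*y/3 - 8*log(3*y + 4)/9 + C

Use integration by parts with u = log(3*y + 4), dv = y dy.
Then du = 3/(3*y + 4) dy and v = y**2/2.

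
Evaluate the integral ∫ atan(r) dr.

r*atan(r) - log(r**2 + 1)/2 + C

Use integration by parts with u = arctan(r), dv = dr.
Then du = 1/(r**2 + 1) dr.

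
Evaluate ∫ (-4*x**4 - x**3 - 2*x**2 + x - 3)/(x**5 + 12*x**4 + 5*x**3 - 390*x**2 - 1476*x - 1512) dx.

Factor the denominator: (x - 6)*(x + 2)*(x + 3)*(x + 6)*(x + 7).
Partial-fraction decomposition: -9369/(260*(x + 7)) + 561/(16*(x + 6)) - 107/(36*(x + 3)) + 69/(160*(x + 2)) - 1823/(3744*(x - 6)).
Integrate each term: A/(x−a) contributes A·log|x−a|.

-1823*log(x - 6)/3744 + 69*log(x + 2)/160 - 107*log(x + 3)/36 + 561*log(x + 6)/16 - 9369*log(x + 7)/260 + C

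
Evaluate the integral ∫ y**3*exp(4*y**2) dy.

Let u = y², du = 2y dy; rewrite as (1/2)∫ u^1·exp(4u) du.
Now integrate by parts 1 time.

(4*y**2 - 1)*exp(4*y**2)/32 + C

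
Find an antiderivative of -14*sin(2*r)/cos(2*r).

7*log(cos(2*r)) + C

Let u = cos(2*r), so du = (-2*sin(2*r)) dr.
Rewriting, the integral becomes 7·∫ 1/u du = 7·log(u).
Substituting back, u = cos(2*r).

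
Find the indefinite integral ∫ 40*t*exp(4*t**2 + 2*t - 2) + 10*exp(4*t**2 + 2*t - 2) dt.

Let u = 4*t**2 + 2*t - 2, so du = (8*t + 2) dt.
Rewriting, the integral becomes 5·∫ e^u du = 5·e^u.
Substituting back, u = 4*t**2 + 2*t - 2.

5*exp(4*t**2 + 2*t - 2) + C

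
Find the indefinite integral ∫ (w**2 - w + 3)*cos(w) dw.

Use integration by parts with u = w**2 - w + 3, dv = cos(w) dw, so v = sin(w).
Apply parts 2 times (tabular method): alternate signs, differentiate u down to 0, integrate dv up.

w**2*sin(w) - w*sin(w) + 2*w*cos(w) + sin(w) - cos(w) + C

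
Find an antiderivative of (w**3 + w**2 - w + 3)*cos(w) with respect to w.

w**3*sin(w) + w**2*sin(w) + 3*w**2*cos(w) - 7*w*sin(w) + 2*w*cos(w) + sin(w) - 7*cos(w) + C

Use integration by parts with u = w**3 + w**2 - w + 3, dv = cos(w) dw, so v = sin(w).
Apply parts 3 times (tabular method): alternate signs, differentiate u down to 0, integrate dv up.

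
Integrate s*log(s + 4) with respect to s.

Use integration by parts with u = log(s + 4), dv = s ds.
Then du = 1/(s + 4) ds and v = s**2/2.

s**2*log(s + 4)/2 - s**2/4 + 2*s - 8*log(s + 4) + C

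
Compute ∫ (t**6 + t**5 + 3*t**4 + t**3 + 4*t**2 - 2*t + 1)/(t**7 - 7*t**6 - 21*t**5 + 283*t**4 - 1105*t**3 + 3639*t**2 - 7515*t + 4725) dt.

Factor the denominator: (t - 5)**2*(t - 3)*(t - 1)*(t + 7)*(t**2 + 9).
Partial-fraction decomposition: -(118271*t - 334839)/(3017160*(t**2 + 9)) + 35971/(222720*(t + 7)) - 9/(2560*(t - 1)) + 1273/(1440*(t - 3)) - 313/(110976*(t - 5)) + 6947/(1088*(t - 5)**2).
Integrate each term; A/(t−a) gives A·log|t−a|; the (Bt+D)/(t²+p²) term gives a log and an atan.

-313*log(t - 5)/110976 + 1273*log(t - 3)/1440 - 9*log(t - 1)/2560 + 35971*log(t + 7)/222720 - 118271*log(t**2 + 9)/6034320 + 111613*atan(t/3)/3017160 - 6947/(1088*t - 5440) + C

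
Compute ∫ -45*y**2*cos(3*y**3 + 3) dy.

Let u = 3*y**3 + 3, so du = (9*y**2) dy.
Rewriting, the integral becomes -5·∫ cos(u) du = -5·sin(u).
Substituting back, u = 3*y**3 + 3.

-5*sin(3*y**3 + 3) + C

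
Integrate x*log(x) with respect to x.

Use integration by parts with u = log(x), dv = x dx.
Then du = 1/x dx and v = x**2/2.

x**2*log(x)/2 - x**2/4 + C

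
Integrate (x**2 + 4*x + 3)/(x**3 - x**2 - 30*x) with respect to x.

Factor the denominator: x*(x - 6)*(x + 5).
Partial-fraction decomposition: 8/(55*(x + 5)) + 21/(22*(x - 6)) - 1/(10*x).
Integrate each term: A/(x−a) contributes A·log|x−a|.

-log(x)/10 + 21*log(x - 6)/22 + 8*log(x + 5)/55 + C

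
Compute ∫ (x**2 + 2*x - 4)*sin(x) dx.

-x**2*cos(x) + 2*x*sin(x) - 2*x*cos(x) + 2*sin(x) + 6*cos(x) + C

Use integration by parts with u = x**2 + 2*x - 4, dv = sin(x) dx, so v = -cos(x).
Apply parts 2 times (tabular method): alternate signs, differentiate u down to 0, integrate dv up.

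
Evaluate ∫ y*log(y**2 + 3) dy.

y**2*log(y**2 + 3)/2 - y**2/2 + 3*log(y**2 + 3)/2 + C

Let u = y**2 + 3, so du = (2*y) dy.
The integral becomes (1/2)·∫ log(u) du; integrate by parts with u′=log(u), dv′=du.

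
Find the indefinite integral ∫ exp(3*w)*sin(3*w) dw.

exp(3*w)*sin(3*w)/6 - exp(3*w)*cos(3*w)/6 + C

Let I denote the integral. Integrate by parts with u = sin(3*w), dv = exp(3*w) dw, so v = exp(3*w)/3: I = exp(3*w)*sin(3*w)/3 − ∫ exp(3*w)*cos(3*w) dw.
Apply parts again with u = cos(3*w), dv = exp(3*w) dw: ∫ exp(3*w)*cos(3*w) dw = exp(3*w)*cos(3*w)/3 + I. Substituting back brings back I: I = exp(3*w)*sin(3*w)/3 - exp(3*w)*cos(3*w)/3 − I.
Solving for I: (1 + 1)·I equals the remaining terms, so I = (1/2)·(exp(3*w)*sin(3*w)/3 - exp(3*w)*cos(3*w)/3).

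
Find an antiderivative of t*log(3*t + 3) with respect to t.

t**2*log(3*t + 3)/2 - t**2/4 + t/2 - log(t + 1)/2 + C

Use integration by parts with u = log(3*t + 3), dv = t dt.
Then du = 3/(3*t + 3) dt and v = t**2/2.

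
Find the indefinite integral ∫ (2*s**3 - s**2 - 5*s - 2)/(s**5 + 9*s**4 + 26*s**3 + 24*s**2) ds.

Factor the denominator: s**2*(s + 2)*(s + 3)*(s + 4).
Partial-fraction decomposition: -63/(16*(s + 4)) + 50/(9*(s + 3)) - 3/(2*(s + 2)) - 17/(144*s) - 1/(12*s**2).
Integrate each term; A/(s−a) gives A·log|s−a|; A/(s−a)² gives −A/(s−a).

-17*log(s)/144 - 3*log(s + 2)/2 + 50*log(s + 3)/9 - 63*log(s + 4)/16 + 1/(12*s) + C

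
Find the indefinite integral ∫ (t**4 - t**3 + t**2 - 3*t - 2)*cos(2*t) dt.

Use integration by parts with u = t**4 - t**3 + t**2 - 3*t - 2, dv = cos(2*t) dt, so v = sin(2*t)/2.
Apply parts 4 times (tabular method): alternate signs, differentiate u down to 0, integrate dv up.

t**4*sin(2*t)/2 - t**3*sin(2*t)/2 + t**3*cos(2*t) - t**2*sin(2*t) - 3*t**2*cos(2*t)/4 - 3*t*sin(2*t)/4 - t*cos(2*t) - sin(2*t)/2 - 3*cos(2*t)/8 + C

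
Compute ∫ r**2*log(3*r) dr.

Use integration by parts with u = log(3*r), dv = r**2 dr.
Then du = 1/r dr and v = r**3/3.

r**3*(log(r) + log(3))/3 - r**3/9 + C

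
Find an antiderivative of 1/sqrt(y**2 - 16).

log(y + sqrt(y**2 - 16)) + C

Substitute y = 4·sec(θ), so dy = 4·sec(θ)*tan(θ) dθ and the radical becomes sqrt(y**2 - 16) = 4·tan(θ) by the Pythagorean identity.
Integrate the resulting trig expression in θ, then back-substitute sec(θ) = y/4, tan(θ) = sqrt(y**2 - 16)/4 (absorbing any constant into C).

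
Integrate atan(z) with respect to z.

Use integration by parts with u = arctan(z), dv = dz.
Then du = 1/(z**2 + 1) dz.

z*atan(z) - log(z**2 + 1)/2 + C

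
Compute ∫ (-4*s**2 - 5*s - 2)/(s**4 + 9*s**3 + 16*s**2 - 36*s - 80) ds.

-log(s - 2)/6 + log(s + 2)/3 - 23*log(s + 4)/6 + 11*log(s + 5)/3 + C

Factor the denominator: (s - 2)*(s + 2)*(s + 4)*(s + 5).
Partial-fraction decomposition: 11/(3*(s + 5)) - 23/(6*(s + 4)) + 1/(3*(s + 2)) - 1/(6*(s - 2)).
Integrate each term: A/(s−a) contributes A·log|s−a|.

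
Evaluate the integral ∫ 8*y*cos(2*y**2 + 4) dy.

2*sin(2*y**2 + 4) + C

Let u = 2*y**2 + 4, so du = (4*y) dy.
Rewriting, the integral becomes 2·∫ cos(u) du = 2·sin(u).
Substituting back, u = 2*y**2 + 4.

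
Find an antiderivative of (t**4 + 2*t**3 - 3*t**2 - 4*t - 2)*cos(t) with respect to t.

t**4*sin(t) + 2*t**3*sin(t) + 4*t**3*cos(t) - 15*t**2*sin(t) + 6*t**2*cos(t) - 16*t*sin(t) - 30*t*cos(t) + 28*sin(t) - 16*cos(t) + C

Use integration by parts with u = t**4 + 2*t**3 - 3*t**2 - 4*t - 2, dv = cos(t) dt, so v = sin(t).
Apply parts 4 times (tabular method): alternate signs, differentiate u down to 0, integrate dv up.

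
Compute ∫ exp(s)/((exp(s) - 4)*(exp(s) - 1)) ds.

log(exp(s) - 4)/3 - log(exp(s) - 1)/3 + C

Let u = e^s, du = e^s ds.
The integral becomes ∫ du/((u-4)(u-1)); decompose into partial fractions.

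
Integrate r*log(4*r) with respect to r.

r**2*(log(r) + 2*log(2))/2 - r**2/4 + C

Use integration by parts with u = log(4*r), dv = r dr.
Then du = 1/r dr and v = r**2/2.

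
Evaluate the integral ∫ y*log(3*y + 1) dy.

y**2*log(3*y + 1)/2 - y**2/4 + y/6 - log(3*y + 1)/18 + C

Use integration by parts with u = log(3*y + 1), dv = y dy.
Then du = 3/(3*y + 1) dy and v = y**2/2.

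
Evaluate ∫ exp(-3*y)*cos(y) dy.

Let I denote the integral. Integrate by parts with u = cos(y), dv = exp(-3*y) dy, so v = -exp(-3*y)/3: I = -exp(-3*y)*cos(y)/3 − (1/3)·∫ exp(-3*y)*sin(y) dy.
Apply parts again with u = sin(y), dv = exp(-3*y) dy: ∫ exp(-3*y)*sin(y) dy = -exp(-3*y)*sin(y)/3 + (1/3)·I. Substituting back brings back I: I = exp(-3*y)*sin(y)/9 - exp(-3*y)*cos(y)/3 − (1/9)·I.
Solving for I: (1 + 1/9)·I equals the remaining terms, so I = (9/10)·(exp(-3*y)*sin(y)/9 - exp(-3*y)*cos(y)/3).

exp(-3*y)*sin(y)/10 - 3*exp(-3*y)*cos(y)/10 + C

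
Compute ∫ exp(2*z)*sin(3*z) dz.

Let I denote the integral. Integrate by parts with u = sin(3*z), dv = exp(2*z) dz, so v = exp(2*z)/2: I = exp(2*z)*sin(3*z)/2 − (3/2)·∫ exp(2*z)*cos(3*z) dz.
Apply parts again with u = cos(3*z), dv = exp(2*z) dz: ∫ exp(2*z)*cos(3*z) dz = exp(2*z)*cos(3*z)/2 + (3/2)·I. Substituting back brings back I: I = exp(2*z)*sin(3*z)/2 - 3*exp(2*z)*cos(3*z)/4 − (9/4)·I.
Solving for I: (1 + 9/4)·I equals the remaining terms, so I = (4/13)·(exp(2*z)*sin(3*z)/2 - 3*exp(2*z)*cos(3*z)/4).

2*exp(2*z)*sin(3*z)/13 - 3*exp(2*z)*cos(3*z)/13 + C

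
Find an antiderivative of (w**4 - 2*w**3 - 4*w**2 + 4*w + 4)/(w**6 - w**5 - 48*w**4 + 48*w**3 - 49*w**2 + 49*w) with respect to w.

Factor the denominator: w*(w - 7)*(w - 1)*(w + 7)*(w**2 + 1).
Partial-fraction decomposition: -3*(w - 5)/(100*(w**2 + 1)) - 2867/(39200*(w + 7)) - 1/(32*(w - 1)) + 517/(9800*(w - 7)) + 4/(49*w).
Integrate each term; A/(w−a) gives A·log|w−a|; the (Bw+D)/(w²+p²) term gives a log and an atan.

4*log(w)/49 + 517*log(w - 7)/9800 - log(w - 1)/32 - 2867*log(w + 7)/39200 - 3*log(w**2 + 1)/200 + 3*atan(w)/20 + C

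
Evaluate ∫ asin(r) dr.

Use integration by parts with u = arcsin(r), dv = dr.
Then du = 1/sqrt(-r**2 + 1) dr.

r*asin(r) + sqrt(-r**2 + 1) + C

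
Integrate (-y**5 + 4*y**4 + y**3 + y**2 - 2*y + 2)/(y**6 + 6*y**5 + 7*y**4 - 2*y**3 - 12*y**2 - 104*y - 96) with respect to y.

Factor the denominator: (y - 2)*(y + 1)*(y + 3)*(y + 4)*(y**2 + 4).
Partial-fraction decomposition: (177*y + 158)/(520*(y**2 + 4)) - 67/(12*(y + 4)) + 557/(130*(y + 3)) - 1/(10*(y + 1)) + 7/(120*(y - 2)).
Integrate each term; A/(y−a) gives A·log|y−a|; the (By+D)/(y²+p²) term gives a log and an atan.

7*log(y - 2)/120 - log(y + 1)/10 + 557*log(y + 3)/130 - 67*log(y + 4)/12 + 177*log(y**2 + 4)/1040 + 79*atan(y/2)/520 + C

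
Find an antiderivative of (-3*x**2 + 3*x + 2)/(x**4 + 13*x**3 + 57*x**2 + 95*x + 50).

Factor the denominator: (x + 1)*(x + 2)*(x + 5)**2.
Partial-fraction decomposition: -55/(36*(x + 5)) - 22/(3*(x + 5)**2) + 16/(9*(x + 2)) - 1/(4*(x + 1)).
Integrate each term; A/(x−a) gives A·log|x−a|; A/(x−a)² gives −A/(x−a).

-log(x + 1)/4 + 16*log(x + 2)/9 - 55*log(x + 5)/36 + 22/(3*x + 15) + C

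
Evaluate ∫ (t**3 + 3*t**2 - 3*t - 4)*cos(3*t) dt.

Use integration by parts with u = t**3 + 3*t**2 - 3*t - 4, dv = cos(3*t) dt, so v = sin(3*t)/3.
Apply parts 3 times (tabular method): alternate signs, differentiate u down to 0, integrate dv up.

t**3*sin(3*t)/3 + t**2*sin(3*t) + t**2*cos(3*t)/3 - 11*t*sin(3*t)/9 + 2*t*cos(3*t)/3 - 14*sin(3*t)/9 - 11*cos(3*t)/27 + C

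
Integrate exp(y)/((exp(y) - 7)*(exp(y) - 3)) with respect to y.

log(exp(y) - 7)/4 - log(exp(y) - 3)/4 + C

Let u = e^y, du = e^y dy.
The integral becomes ∫ du/((u-7)(u-3)); decompose into partial fractions.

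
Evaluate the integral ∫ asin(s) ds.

s*asin(s) + sqrt(-s**2 + 1) + C

Use integration by parts with u = arcsin(s), dv = ds.
Then du = 1/sqrt(-s**2 + 1) ds.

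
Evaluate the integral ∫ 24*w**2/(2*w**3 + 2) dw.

4*log(2*w**3 + 2) + C

Let u = 2*w**3 + 2, so du = (6*w**2) dw.
Rewriting, the integral becomes 4·∫ 1/u du = 4·log(u).
Substituting back, u = 2*w**3 + 2.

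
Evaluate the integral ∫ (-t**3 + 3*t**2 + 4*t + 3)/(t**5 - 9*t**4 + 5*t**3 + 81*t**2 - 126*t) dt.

-log(t)/42 - 33*log(t - 7)/280 - 5*log(t - 3)/24 + 3*log(t - 2)/10 + log(t + 3)/20 + C

Factor the denominator: t*(t - 7)*(t - 3)*(t - 2)*(t + 3).
Partial-fraction decomposition: 1/(20*(t + 3)) + 3/(10*(t - 2)) - 5/(24*(t - 3)) - 33/(280*(t - 7)) - 1/(42*t).
Integrate each term: A/(t−a) contributes A·log|t−a|.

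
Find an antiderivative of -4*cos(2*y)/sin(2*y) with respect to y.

Let u = sin(2*y), so du = (2*cos(2*y)) dy.
Rewriting, the integral becomes -2·∫ 1/u du = -2·log(u).
Substituting back, u = sin(2*y).

-2*log(sin(2*y)) + C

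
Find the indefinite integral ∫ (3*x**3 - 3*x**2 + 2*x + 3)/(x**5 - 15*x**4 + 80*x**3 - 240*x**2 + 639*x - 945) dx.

31*log(x - 7)/16 - 313*log(x - 5)/136 + 7*log(x - 3)/16 - 5*log(x**2 + 9)/136 - 25*atan(x/3)/204 + C

Factor the denominator: (x - 7)*(x - 5)*(x - 3)*(x**2 + 9).
Partial-fraction decomposition: -5*(x + 5)/(68*(x**2 + 9)) + 7/(16*(x - 3)) - 313/(136*(x - 5)) + 31/(16*(x - 7)).
Integrate each term; A/(x−a) gives A·log|x−a|; the (Bx+D)/(x²+p²) term gives a log and an atan.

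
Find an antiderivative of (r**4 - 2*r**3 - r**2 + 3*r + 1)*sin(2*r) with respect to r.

-r**4*cos(2*r)/2 + r**3*sin(2*r) + r**3*cos(2*r) - 3*r**2*sin(2*r)/2 + 2*r**2*cos(2*r) - 2*r*sin(2*r) - 3*r*cos(2*r) + 3*sin(2*r)/2 - 3*cos(2*r)/2 + C

Use integration by parts with u = r**4 - 2*r**3 - r**2 + 3*r + 1, dv = sin(2*r) dr, so v = -cos(2*r)/2.
Apply parts 4 times (tabular method): alternate signs, differentiate u down to 0, integrate dv up.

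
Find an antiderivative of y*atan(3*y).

y**2*atan(3*y)/2 - y/6 + atan(3*y)/18 + C

Use integration by parts with u = arctan(3*y), dv = y dy.
Then du = 3/(9*y**2 + 1) dy.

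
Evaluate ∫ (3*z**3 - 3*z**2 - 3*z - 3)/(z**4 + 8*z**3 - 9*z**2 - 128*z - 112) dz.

129*log(z - 4)/440 + log(z + 1)/15 - 77*log(z + 4)/24 + 193*log(z + 7)/33 + C

Factor the denominator: (z - 4)*(z + 1)*(z + 4)*(z + 7).
Partial-fraction decomposition: 193/(33*(z + 7)) - 77/(24*(z + 4)) + 1/(15*(z + 1)) + 129/(440*(z - 4)).
Integrate each term: A/(z−a) contributes A·log|z−a|.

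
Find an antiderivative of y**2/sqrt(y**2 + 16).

Substitute y = 4·tan(θ), so dy = 4·sec(θ)^2 dθ and the radical becomes sqrt(y**2 + 16) = 4·sec(θ) by the Pythagorean identity.
Integrate the resulting trig expression in θ, then back-substitute tan(θ) = y/4, sec(θ) = sqrt(y**2 + 16)/4 (absorbing any constant into C).

y*sqrt(y**2 + 16)/2 - 8*log(y + sqrt(y**2 + 16)) + C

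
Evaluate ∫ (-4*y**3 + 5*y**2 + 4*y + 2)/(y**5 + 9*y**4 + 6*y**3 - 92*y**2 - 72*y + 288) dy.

-1381*log(y - 2)/14400 + 143*log(y + 3)/75 - 161*log(y + 4)/36 + 511*log(y + 6)/192 + 1/(120*y - 240) + C

Factor the denominator: (y - 2)**2*(y + 3)*(y + 4)*(y + 6).
Partial-fraction decomposition: 511/(192*(y + 6)) - 161/(36*(y + 4)) + 143/(75*(y + 3)) - 1381/(14400*(y - 2)) - 1/(120*(y - 2)**2).
Integrate each term; A/(y−a) gives A·log|y−a|; A/(y−a)² gives −A/(y−a).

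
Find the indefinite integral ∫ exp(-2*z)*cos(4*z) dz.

Let I denote the integral. Integrate by parts with u = cos(4*z), dv = exp(-2*z) dz, so v = -exp(-2*z)/2: I = -exp(-2*z)*cos(4*z)/2 − 2·∫ exp(-2*z)*sin(4*z) dz.
Apply parts again with u = sin(4*z), dv = exp(-2*z) dz: ∫ exp(-2*z)*sin(4*z) dz = -exp(-2*z)*sin(4*z)/2 + 2·I. Substituting back brings back I: I = exp(-2*z)*sin(4*z) - exp(-2*z)*cos(4*z)/2 − 4·I.
Solving for I: (1 + 4)·I equals the remaining terms, so I = (1/5)·(exp(-2*z)*sin(4*z) - exp(-2*z)*cos(4*z)/2).

exp(-2*z)*sin(4*z)/5 - exp(-2*z)*cos(4*z)/10 + C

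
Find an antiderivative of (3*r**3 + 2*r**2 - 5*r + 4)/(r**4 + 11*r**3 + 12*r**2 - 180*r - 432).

Factor the denominator: (r - 4)*(r + 3)*(r + 6)**2.
Partial-fraction decomposition: 451/(225*(r + 6)) - 271/(15*(r + 6)**2) + 44/(63*(r + 3)) + 52/(175*(r - 4)).
Integrate each term; A/(r−a) gives A·log|r−a|; A/(r−a)² gives −A/(r−a).

52*log(r - 4)/175 + 44*log(r + 3)/63 + 451*log(r + 6)/225 + 271/(15*r + 90) + C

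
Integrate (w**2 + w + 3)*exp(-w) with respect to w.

Use integration by parts with u = w**2 + w + 3, dv = exp(-w) dw, so v = -exp(-w).
Apply parts 2 times (tabular method): alternate signs, differentiate u down to 0, integrate dv up.

(-w**2 - 3*w - 6)*exp(-w) + C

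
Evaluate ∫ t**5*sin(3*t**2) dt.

Let u = t², du = 2t dt; rewrite as (1/2)∫ u^2·sin(3u) du.
Now integrate by parts 2 times.

-t**4*cos(3*t**2)/6 + t**2*sin(3*t**2)/9 + cos(3*t**2)/27 + C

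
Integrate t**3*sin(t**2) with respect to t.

-t**2*cos(t**2)/2 + sin(t**2)/2 + C

Let u = t², du = 2t dt; rewrite as (1/2)∫ u^1·sin(1u) du.
Now integrate by parts 1 time.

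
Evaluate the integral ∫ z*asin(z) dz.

z**2*asin(z)/2 + z*sqrt(-z**2 + 1)/4 - asin(z)/4 + C

Use integration by parts with u = arcsin(z), dv = z dz.
Then du = 1/sqrt(-z**2 + 1) dz.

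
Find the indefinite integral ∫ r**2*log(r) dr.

Use integration by parts with u = log(r), dv = r**2 dr.
Then du = 1/r dr and v = r**3/3.

r**3*log(r)/3 - r**3/9 + C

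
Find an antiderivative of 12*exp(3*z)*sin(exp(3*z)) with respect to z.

-4*cos(exp(3*z)) + C

Let u = exp(3*z), so du = (3*exp(3*z)) dz.
Rewriting, the integral becomes 4·∫ sin(u) du = 4·-cos(u).
Substituting back, u = exp(3*z).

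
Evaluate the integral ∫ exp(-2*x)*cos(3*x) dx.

3*exp(-2*x)*sin(3*x)/13 - 2*exp(-2*x)*cos(3*x)/13 + C

Let I denote the integral. Integrate by parts with u = cos(3*x), dv = exp(-2*x) dx, so v = -exp(-2*x)/2: I = -exp(-2*x)*cos(3*x)/2 − (3/2)·∫ exp(-2*x)*sin(3*x) dx.
Apply parts again with u = sin(3*x), dv = exp(-2*x) dx: ∫ exp(-2*x)*sin(3*x) dx = -exp(-2*x)*sin(3*x)/2 + (3/2)·I. Substituting back brings back I: I = 3*exp(-2*x)*sin(3*x)/4 - exp(-2*x)*cos(3*x)/2 − (9/4)·I.
Solving for I: (1 + 9/4)·I equals the remaining terms, so I = (4/13)·(3*exp(-2*x)*sin(3*x)/4 - exp(-2*x)*cos(3*x)/2).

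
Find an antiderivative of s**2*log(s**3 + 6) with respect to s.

Let u = s**3 + 6, so du = (3*s**2) ds.
The integral becomes (1/3)·∫ log(u) du; integrate by parts with u′=log(u), dv′=du.

s**3*log(s**3 + 6)/3 - s**3/3 + 2*log(s**3 + 6) + C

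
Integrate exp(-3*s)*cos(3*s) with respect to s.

exp(-3*s)*sin(3*s)/6 - exp(-3*s)*cos(3*s)/6 + C

Let I denote the integral. Integrate by parts with u = cos(3*s), dv = exp(-3*s) ds, so v = -exp(-3*s)/3: I = -exp(-3*s)*cos(3*s)/3 − ∫ exp(-3*s)*sin(3*s) ds.
Apply parts again with u = sin(3*s), dv = exp(-3*s) ds: ∫ exp(-3*s)*sin(3*s) ds = -exp(-3*s)*sin(3*s)/3 + I. Substituting back brings back I: I = exp(-3*s)*sin(3*s)/3 - exp(-3*s)*cos(3*s)/3 − I.
Solving for I: (1 + 1)·I equals the remaining terms, so I = (1/2)·(exp(-3*s)*sin(3*s)/3 - exp(-3*s)*cos(3*s)/3).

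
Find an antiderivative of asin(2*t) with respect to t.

Use integration by parts with u = arcsin(2*t), dv = dt.
Then du = 2/sqrt(-4*t**2 + 1) dt.

t*asin(2*t) + sqrt(-4*t**2 + 1)/2 + C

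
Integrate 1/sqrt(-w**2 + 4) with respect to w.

Substitute w = 2·sin(θ), so dw = 2·cos(θ) dθ and the radical becomes sqrt(-w**2 + 4) = 2·cos(θ) by the Pythagorean identity.
Integrate the resulting trig expression in θ, then back-substitute θ = asin(w/2), sin(θ) = w/2, cos(θ) = sqrt(-w**2 + 4)/2 (absorbing any constant into C).

asin(w/2) + C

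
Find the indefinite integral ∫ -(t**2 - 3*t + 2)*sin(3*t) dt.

Use integration by parts with u = t**2 - 3*t + 2, dv = -sin(3*t) dt, so v = cos(3*t)/3.
Apply parts 2 times (tabular method): alternate signs, differentiate u down to 0, integrate dv up.

t**2*cos(3*t)/3 - 2*t*sin(3*t)/9 - t*cos(3*t) + sin(3*t)/3 + 16*cos(3*t)/27 + C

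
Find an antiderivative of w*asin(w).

w**2*asin(w)/2 + w*sqrt(-w**2 + 1)/4 - asin(w)/4 + C

Use integration by parts with u = arcsin(w), dv = w dw.
Then du = 1/sqrt(-w**2 + 1) dw.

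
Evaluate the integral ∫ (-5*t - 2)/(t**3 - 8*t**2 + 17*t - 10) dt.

Factor the denominator: (t - 5)*(t - 2)*(t - 1).
Partial-fraction decomposition: -7/(4*(t - 1)) + 4/(t - 2) - 9/(4*(t - 5)).
Integrate each term: A/(t−a) contributes A·log|t−a|.

-9*log(t - 5)/4 + 4*log(t - 2) - 7*log(t - 1)/4 + C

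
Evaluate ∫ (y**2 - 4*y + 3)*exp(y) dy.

Use integration by parts with u = y**2 - 4*y + 3, dv = exp(y) dy, so v = exp(y).
Apply parts 2 times (tabular method): alternate signs, differentiate u down to 0, integrate dv up.

(y**2 - 6*y + 9)*exp(y) + C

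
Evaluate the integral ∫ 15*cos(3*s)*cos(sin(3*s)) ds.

Let u = sin(3*s), so du = (3*cos(3*s)) ds.
Rewriting, the integral becomes 5·∫ cos(u) du = 5·sin(u).
Substituting back, u = sin(3*s).

5*sin(sin(3*s)) + C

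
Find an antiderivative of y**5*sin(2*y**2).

Let u = y², du = 2y dy; rewrite as (1/2)∫ u^2·sin(2u) du.
Now integrate by parts 2 times.

-y**4*cos(2*y**2)/4 + y**2*sin(2*y**2)/4 + cos(2*y**2)/8 + C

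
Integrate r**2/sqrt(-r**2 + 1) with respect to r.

Substitute r = sin(θ), so dr = cos(θ) dθ and the radical becomes sqrt(-r**2 + 1) = cos(θ) by the Pythagorean identity.
Integrate the resulting trig expression in θ, then back-substitute θ = asin(r), sin(θ) = r, cos(θ) = sqrt(-r**2 + 1) (absorbing any constant into C).

-r*sqrt(-r**2 + 1)/2 + asin(r)/2 + C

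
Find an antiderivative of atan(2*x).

Use integration by parts with u = arctan(2*x), dv = dx.
Then du = 2/(4*x**2 + 1) dx.

x*atan(2*x) - log(4*x**2 + 1)/4 + C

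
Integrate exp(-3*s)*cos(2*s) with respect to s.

Let I denote the integral. Integrate by parts with u = cos(2*s), dv = exp(-3*s) ds, so v = -exp(-3*s)/3: I = -exp(-3*s)*cos(2*s)/3 − (2/3)·∫ exp(-3*s)*sin(2*s) ds.
Apply parts again with u = sin(2*s), dv = exp(-3*s) ds: ∫ exp(-3*s)*sin(2*s) ds = -exp(-3*s)*sin(2*s)/3 + (2/3)·I. Substituting back brings back I: I = 2*exp(-3*s)*sin(2*s)/9 - exp(-3*s)*cos(2*s)/3 − (4/9)·I.
Solving for I: (1 + 4/9)·I equals the remaining terms, so I = (9/13)·(2*exp(-3*s)*sin(2*s)/9 - exp(-3*s)*cos(2*s)/3).

2*exp(-3*s)*sin(2*s)/13 - 3*exp(-3*s)*cos(2*s)/13 + C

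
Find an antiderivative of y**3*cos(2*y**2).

Let u = y², du = 2y dy; rewrite as (1/2)∫ u^1·cos(2u) du.
Now integrate by parts 1 time.

y**2*sin(2*y**2)/4 + cos(2*y**2)/8 + C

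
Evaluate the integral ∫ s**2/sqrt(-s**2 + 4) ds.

-s*sqrt(-s**2 + 4)/2 + 2*asin(s/2) + C

Substitute s = 2·sin(θ), so ds = 2·cos(θ) dθ and the radical becomes sqrt(-s**2 + 4) = 2·cos(θ) by the Pythagorean identity.
Integrate the resulting trig expression in θ, then back-substitute θ = asin(s/2), sin(θ) = s/2, cos(θ) = sqrt(-s**2 + 4)/2 (absorbing any constant into C).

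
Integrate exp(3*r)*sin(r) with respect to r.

3*exp(3*r)*sin(r)/10 - exp(3*r)*cos(r)/10 + C

Let I denote the integral. Integrate by parts with u = sin(r), dv = exp(3*r) dr, so v = exp(3*r)/3: I = exp(3*r)*sin(r)/3 − (1/3)·∫ exp(3*r)*cos(r) dr.
Apply parts again with u = cos(r), dv = exp(3*r) dr: ∫ exp(3*r)*cos(r) dr = exp(3*r)*cos(r)/3 + (1/3)·I. Substituting back brings back I: I = exp(3*r)*sin(r)/3 - exp(3*r)*cos(r)/9 − (1/9)·I.
Solving for I: (1 + 1/9)·I equals the remaining terms, so I = (9/10)·(exp(3*r)*sin(r)/3 - exp(3*r)*cos(r)/9).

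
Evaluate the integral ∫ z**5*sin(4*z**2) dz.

-z**4*cos(4*z**2)/8 + z**2*sin(4*z**2)/16 + cos(4*z**2)/64 + C

Let u = z², du = 2z dz; rewrite as (1/2)∫ u^2·sin(4u) du.
Now integrate by parts 2 times.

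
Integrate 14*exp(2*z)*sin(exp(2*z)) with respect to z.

-7*cos(exp(2*z)) + C

Let u = exp(2*z), so du = (2*exp(2*z)) dz.
Rewriting, the integral becomes 7·∫ sin(u) du = 7·-cos(u).
Substituting back, u = exp(2*z).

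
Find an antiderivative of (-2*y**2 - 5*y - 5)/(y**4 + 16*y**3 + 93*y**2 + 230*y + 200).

-log(y + 2)/6 + 17*log(y + 4)/2 - 25*log(y + 5)/3 + 10/(y + 5) + C

Factor the denominator: (y + 2)*(y + 4)*(y + 5)**2.
Partial-fraction decomposition: -25/(3*(y + 5)) - 10/(y + 5)**2 + 17/(2*(y + 4)) - 1/(6*(y + 2)).
Integrate each term; A/(y−a) gives A·log|y−a|; A/(y−a)² gives −A/(y−a).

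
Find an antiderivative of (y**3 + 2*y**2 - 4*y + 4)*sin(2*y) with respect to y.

Use integration by parts with u = y**3 + 2*y**2 - 4*y + 4, dv = sin(2*y) dy, so v = -cos(2*y)/2.
Apply parts 3 times (tabular method): alternate signs, differentiate u down to 0, integrate dv up.

-y**3*cos(2*y)/2 + 3*y**2*sin(2*y)/4 - y**2*cos(2*y) + y*sin(2*y) + 11*y*cos(2*y)/4 - 11*sin(2*y)/8 - 3*cos(2*y)/2 + C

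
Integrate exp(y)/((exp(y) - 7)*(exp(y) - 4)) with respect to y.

log(exp(y) - 7)/3 - log(exp(y) - 4)/3 + C

Let u = e^y, du = e^y dy.
The integral becomes ∫ du/((u-4)(u-7)); decompose into partial fractions.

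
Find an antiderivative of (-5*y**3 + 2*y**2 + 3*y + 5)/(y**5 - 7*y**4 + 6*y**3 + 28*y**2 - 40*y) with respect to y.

Factor the denominator: y*(y - 5)*(y - 2)**2*(y + 2).
Partial-fraction decomposition: 47/(224*(y + 2)) + 161/(96*(y - 2)) + 7/(8*(y - 2)**2) - 37/(21*(y - 5)) - 1/(8*y).
Integrate each term; A/(y−a) gives A·log|y−a|; A/(y−a)² gives −A/(y−a).

-log(y)/8 - 37*log(y - 5)/21 + 161*log(y - 2)/96 + 47*log(y + 2)/224 - 7/(8*y - 16) + C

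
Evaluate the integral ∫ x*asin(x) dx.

Use integration by parts with u = arcsin(x), dv = x dx.
Then du = 1/sqrt(-x**2 + 1) dx.

x**2*asin(x)/2 + x*sqrt(-x**2 + 1)/4 - asin(x)/4 + C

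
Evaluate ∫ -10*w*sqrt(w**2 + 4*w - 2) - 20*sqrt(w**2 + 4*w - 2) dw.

-10*(w**2 + 4*w - 2)**(3/2)/3 + C

Let u = w**2 + 4*w - 2, so du = (2*w + 4) dw.
Rewriting, the integral becomes -5·∫ √u du = -5·(2/3)u^(3/2).
Substituting back, u = w**2 + 4*w - 2.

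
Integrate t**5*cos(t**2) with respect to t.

t**4*sin(t**2)/2 + t**2*cos(t**2) - sin(t**2) + C

Let u = t², du = 2t dt; rewrite as (1/2)∫ u^2·cos(1u) du.
Now integrate by parts 2 times.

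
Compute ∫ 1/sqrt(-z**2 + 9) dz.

Substitute z = 3·sin(θ), so dz = 3·cos(θ) dθ and the radical becomes sqrt(-z**2 + 9) = 3·cos(θ) by the Pythagorean identity.
Integrate the resulting trig expression in θ, then back-substitute θ = asin(z/3), sin(θ) = z/3, cos(θ) = sqrt(-z**2 + 9)/3 (absorbing any constant into C).

asin(z/3) + C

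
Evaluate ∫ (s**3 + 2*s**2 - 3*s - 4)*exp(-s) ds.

Use integration by parts with u = s**3 + 2*s**2 - 3*s - 4, dv = exp(-s) ds, so v = -exp(-s).
Apply parts 3 times (tabular method): alternate signs, differentiate u down to 0, integrate dv up.

(-s**3 - 5*s**2 - 7*s - 3)*exp(-s) + C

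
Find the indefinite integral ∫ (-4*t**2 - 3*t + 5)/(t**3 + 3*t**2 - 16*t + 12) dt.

-17*log(t - 2)/8 + 2*log(t - 1)/7 - 121*log(t + 6)/56 + C

Factor the denominator: (t - 2)*(t - 1)*(t + 6).
Partial-fraction decomposition: -121/(56*(t + 6)) + 2/(7*(t - 1)) - 17/(8*(t - 2)).
Integrate each term: A/(t−a) contributes A·log|t−a|.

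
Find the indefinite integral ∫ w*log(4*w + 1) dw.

Use integration by parts with u = log(4*w + 1), dv = w dw.
Then du = 4/(4*w + 1) dw and v = w**2/2.

w**2*log(4*w + 1)/2 - w**2/4 + w/8 - log(4*w + 1)/32 + C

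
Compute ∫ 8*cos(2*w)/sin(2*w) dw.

4*log(sin(2*w)) + C

Let u = sin(2*w), so du = (2*cos(2*w)) dw.
Rewriting, the integral becomes 4·∫ 1/u du = 4·log(u).
Substituting back, u = sin(2*w).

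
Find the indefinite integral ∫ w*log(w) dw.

w**2*log(w)/2 - w**2/4 + C

Use integration by parts with u = log(w), dv = w dw.
Then du = 1/w dw and v = w**2/2.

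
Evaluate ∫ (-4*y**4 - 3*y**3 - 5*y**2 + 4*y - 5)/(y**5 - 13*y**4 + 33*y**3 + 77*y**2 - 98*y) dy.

5*log(y)/98 - 180055*log(y - 7)/47628 - 13*log(y - 1)/108 - 73*log(y + 2)/486 + 10855/(378*y - 2646) + C

Factor the denominator: y*(y - 7)**2*(y - 1)*(y + 2).
Partial-fraction decomposition: -73/(486*(y + 2)) - 13/(108*(y - 1)) - 180055/(47628*(y - 7)) - 10855/(378*(y - 7)**2) + 5/(98*y).
Integrate each term; A/(y−a) gives A·log|y−a|; A/(y−a)² gives −A/(y−a).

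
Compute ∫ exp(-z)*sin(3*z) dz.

-exp(-z)*sin(3*z)/10 - 3*exp(-z)*cos(3*z)/10 + C

Let I denote the integral. Integrate by parts with u = sin(3*z), dv = exp(-z) dz, so v = -exp(-z): I = -exp(-z)*sin(3*z) + 3·∫ exp(-z)*cos(3*z) dz.
Apply parts again with u = cos(3*z), dv = exp(-z) dz: ∫ exp(-z)*cos(3*z) dz = -exp(-z)*cos(3*z) − 3·I. Substituting back brings back I: I = -exp(-z)*sin(3*z) - 3*exp(-z)*cos(3*z) − 9·I.
Solving for I: (1 + 9)·I equals the remaining terms, so I = (1/10)·(-exp(-z)*sin(3*z) - 3*exp(-z)*cos(3*z)).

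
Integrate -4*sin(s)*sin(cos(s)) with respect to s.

-4*cos(cos(s)) + C

Let u = cos(s), so du = (-sin(s)) ds.
Rewriting, the integral becomes 4·∫ sin(u) du = 4·-cos(u).
Substituting back, u = cos(s).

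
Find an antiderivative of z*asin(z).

z**2*asin(z)/2 + z*sqrt(-z**2 + 1)/4 - asin(z)/4 + C

Use integration by parts with u = arcsin(z), dv = z dz.
Then du = 1/sqrt(-z**2 + 1) dz.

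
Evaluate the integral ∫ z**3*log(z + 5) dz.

z**4*log(z + 5)/4 - z**4/16 + 5*z**3/12 - 25*z**2/8 + 125*z/4 - 625*log(z + 5)/4 + C

Use integration by parts with u = log(z + 5), dv = z**3 dz.
Then du = 1/(z + 5) dz and v = z**4/4.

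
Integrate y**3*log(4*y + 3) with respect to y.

Use integration by parts with u = log(4*y + 3), dv = y**3 dy.
Then du = 4/(4*y + 3) dy and v = y**4/4.

y**4*log(4*y + 3)/4 - y**4/16 + y**3/16 - 9*y**2/128 + 27*y/256 - 81*log(4*y + 3)/1024 + C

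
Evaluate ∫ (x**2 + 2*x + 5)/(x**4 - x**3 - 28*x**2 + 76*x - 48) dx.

Factor the denominator: (x - 4)*(x - 2)*(x - 1)*(x + 6).
Partial-fraction decomposition: -29/(560*(x + 6)) + 8/(21*(x - 1)) - 13/(16*(x - 2)) + 29/(60*(x - 4)).
Integrate each term: A/(x−a) contributes A·log|x−a|.

29*log(x - 4)/60 - 13*log(x - 2)/16 + 8*log(x - 1)/21 - 29*log(x + 6)/560 + C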